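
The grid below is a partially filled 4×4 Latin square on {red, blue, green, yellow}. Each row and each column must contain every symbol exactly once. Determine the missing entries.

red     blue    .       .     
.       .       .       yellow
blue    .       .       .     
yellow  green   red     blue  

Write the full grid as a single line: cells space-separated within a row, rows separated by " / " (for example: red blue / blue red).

red blue yellow green / green red blue yellow / blue yellow green red / yellow green red blue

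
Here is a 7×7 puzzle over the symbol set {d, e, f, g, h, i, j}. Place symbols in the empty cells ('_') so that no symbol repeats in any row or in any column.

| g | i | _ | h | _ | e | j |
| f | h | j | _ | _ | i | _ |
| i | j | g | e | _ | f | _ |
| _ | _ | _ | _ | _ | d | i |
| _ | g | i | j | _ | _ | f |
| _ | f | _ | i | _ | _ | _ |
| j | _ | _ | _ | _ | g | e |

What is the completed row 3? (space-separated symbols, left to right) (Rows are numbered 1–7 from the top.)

i j g e h f d

(r4,c2) = e
(r5,c6) = h
(r6,c6) = j
(r7,c2) = d
(r7,c4) = f
(r4,c1) = h
(r4,c3) = f
(r4,c4) = g
(r4,c5) = j
(r7,c3) = h
(r7,c5) = i
(r1,c3) = d
(r1,c5) = f
(r2,c4) = d
(r2,c7) = g
(r6,c3) = e
(r2,c5) = e
(r5,c5) = d
(r6,c1) = d
(r6,c7) = h
(r3,c5) = h
(r3,c7) = d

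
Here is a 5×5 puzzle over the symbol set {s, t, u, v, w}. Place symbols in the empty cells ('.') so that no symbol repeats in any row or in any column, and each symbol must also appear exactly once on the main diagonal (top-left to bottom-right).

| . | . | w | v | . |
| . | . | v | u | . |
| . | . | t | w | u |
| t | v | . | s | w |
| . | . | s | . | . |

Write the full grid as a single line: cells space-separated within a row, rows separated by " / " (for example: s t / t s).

(r1,c1) = u
(r2,c2) = w
(r3,c2) = s
(r4,c3) = u
(r5,c4) = t
(r5,c5) = v
(r1,c2) = t
(r1,c5) = s
(r2,c1) = s
(r2,c5) = t
(r3,c1) = v
(r5,c1) = w
(r5,c2) = u

u t w v s / s w v u t / v s t w u / t v u s w / w u s t v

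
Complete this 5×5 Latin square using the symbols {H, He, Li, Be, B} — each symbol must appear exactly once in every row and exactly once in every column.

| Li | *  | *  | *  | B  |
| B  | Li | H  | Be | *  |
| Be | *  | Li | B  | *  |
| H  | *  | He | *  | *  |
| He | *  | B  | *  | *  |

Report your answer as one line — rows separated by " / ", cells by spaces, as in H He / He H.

Li H Be He B / B Li H Be He / Be He Li B H / H B He Li Be / He Be B H Li

At row 1, column 3: row 1 has {Li,B}; column 3 has {H,He,Li,B}; that leaves Be.
At row 2, column 5: row 2 has {H,Li,Be,B}; column 5 has {B}; that leaves He.
At row 3, column 5: row 3 has {Li,Be,B}; column 5 has {He,B}; that leaves H.
At row 4, column 4: row 4 has {H,He}; column 4 has {Be,B}; that leaves Li.
At row 4, column 5: row 4 has {H,He,Li}; column 5 has {H,He,B}; that leaves Be.
At row 5, column 4: row 5 has {He,B}; column 4 has {Li,Be,B}; that leaves H.
At row 5, column 5: row 5 has {H,He,B}; column 5 has {H,He,Be,B}; that leaves Li.
At row 1, column 4: row 1 has {Li,Be,B}; column 4 has {H,Li,Be,B}; that leaves He.
At row 3, column 2: row 3 has {H,Li,Be,B}; column 2 has {Li}; that leaves He.
At row 4, column 2: row 4 has {H,He,Li,Be}; column 2 has {He,Li}; that leaves B.
At row 5, column 2: row 5 has {H,He,Li,B}; column 2 has {He,Li,B}; that leaves Be.
At row 1, column 2: row 1 has {He,Li,Be,B}; column 2 has {He,Li,Be,B}; that leaves H.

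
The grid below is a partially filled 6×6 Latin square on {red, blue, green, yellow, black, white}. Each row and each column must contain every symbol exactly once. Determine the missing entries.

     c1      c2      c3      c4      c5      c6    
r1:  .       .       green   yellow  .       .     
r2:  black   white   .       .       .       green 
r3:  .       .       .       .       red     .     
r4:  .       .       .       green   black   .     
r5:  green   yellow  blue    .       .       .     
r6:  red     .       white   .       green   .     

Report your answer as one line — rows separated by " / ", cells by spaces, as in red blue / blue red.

white black green yellow blue red / black white red blue yellow green / yellow green black white red blue / blue red yellow green black white / green yellow blue red white black / red blue white black green yellow

(r5,c5) = white
(r1,c5) = blue
(r2,c5) = yellow
(r1,c1) = white
(r2,c3) = red
(r2,c4) = blue
(r4,c3) = yellow
(r6,c4) = black
(r3,c3) = black
(r3,c4) = white
(r4,c1) = blue
(r4,c2) = red
(r4,c6) = white
(r5,c4) = red
(r5,c6) = black
(r6,c2) = blue
(r6,c6) = yellow
(r1,c2) = black
(r1,c6) = red
(r3,c1) = yellow
(r3,c2) = green
(r3,c6) = blue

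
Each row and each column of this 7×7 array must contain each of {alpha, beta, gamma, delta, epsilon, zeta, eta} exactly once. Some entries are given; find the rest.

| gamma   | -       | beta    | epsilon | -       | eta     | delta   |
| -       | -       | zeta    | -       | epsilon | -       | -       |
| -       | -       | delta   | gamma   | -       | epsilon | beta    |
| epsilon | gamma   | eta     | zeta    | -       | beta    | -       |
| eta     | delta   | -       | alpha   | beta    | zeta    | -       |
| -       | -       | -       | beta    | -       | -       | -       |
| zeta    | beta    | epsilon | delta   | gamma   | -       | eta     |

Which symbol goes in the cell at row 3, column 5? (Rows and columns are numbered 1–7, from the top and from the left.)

zeta

At row 2, column 4: row 2 has {epsilon,zeta}; column 4 has {alpha,beta,gamma,delta,epsilon,zeta}; that leaves eta.
At row 3, column 1: row 3 has {beta,gamma,delta,epsilon}; column 1 has {gamma,epsilon,zeta,eta}; that leaves alpha.
At row 4, column 7: row 4 has {beta,gamma,epsilon,zeta,eta}; column 7 has {beta,delta,eta}; that leaves alpha.
At row 5, column 3: row 5 has {alpha,beta,delta,zeta,eta}; column 3 has {beta,delta,epsilon,zeta,eta}; that leaves gamma.
At row 5, column 7: row 5 has {alpha,beta,gamma,delta,zeta,eta}; column 7 has {alpha,beta,delta,eta}; that leaves epsilon.
At row 6, column 1: row 6 has {beta}; column 1 has {alpha,gamma,epsilon,zeta,eta}; that leaves delta.
At row 6, column 3: row 6 has {beta,delta}; column 3 has {beta,gamma,delta,epsilon,zeta,eta}; that leaves alpha.
At row 6, column 6: row 6 has {alpha,beta,delta}; column 6 has {beta,epsilon,zeta,eta}; that leaves gamma.
At row 6, column 7: row 6 has {alpha,beta,gamma,delta}; column 7 has {alpha,beta,delta,epsilon,eta}; that leaves zeta.
At row 7, column 6: row 7 has {beta,gamma,delta,epsilon,zeta,eta}; column 6 has {beta,gamma,epsilon,zeta,eta}; that leaves alpha.
At row 2, column 1: row 2 has {epsilon,zeta,eta}; column 1 has {alpha,gamma,delta,epsilon,zeta,eta}; that leaves beta.
At row 2, column 2: row 2 has {beta,epsilon,zeta,eta}; column 2 has {beta,gamma,delta}; that leaves alpha.
At row 2, column 6: row 2 has {alpha,beta,epsilon,zeta,eta}; column 6 has {alpha,beta,gamma,epsilon,zeta,eta}; that leaves delta.
At row 2, column 7: row 2 has {alpha,beta,delta,epsilon,zeta,eta}; column 7 has {alpha,beta,delta,epsilon,zeta,eta}; that leaves gamma.
At row 4, column 5: row 4 has {alpha,beta,gamma,epsilon,zeta,eta}; column 5 has {beta,gamma,epsilon}; that leaves delta.
At row 6, column 5: row 6 has {alpha,beta,gamma,delta,zeta}; column 5 has {beta,gamma,delta,epsilon}; that leaves eta.
At row 1, column 2: row 1 has {beta,gamma,delta,epsilon,eta}; column 2 has {alpha,beta,gamma,delta}; that leaves zeta.
At row 1, column 5: row 1 has {beta,gamma,delta,epsilon,zeta,eta}; column 5 has {beta,gamma,delta,epsilon,eta}; that leaves alpha.
At row 3, column 2: row 3 has {alpha,beta,gamma,delta,epsilon}; column 2 has {alpha,beta,gamma,delta,zeta}; that leaves eta.
At row 3, column 5: row 3 has {alpha,beta,gamma,delta,epsilon,eta}; column 5 has {alpha,beta,gamma,delta,epsilon,eta}; that leaves zeta.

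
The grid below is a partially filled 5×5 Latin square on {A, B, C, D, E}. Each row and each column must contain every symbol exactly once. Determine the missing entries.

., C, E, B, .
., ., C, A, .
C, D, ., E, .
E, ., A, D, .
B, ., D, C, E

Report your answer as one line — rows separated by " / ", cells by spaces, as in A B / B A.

A C E B D / D E C A B / C D B E A / E B A D C / B A D C E

(r2,c1) = D
(r2,c5) = B
(r3,c3) = B
(r3,c5) = A
(r4,c2) = B
(r4,c5) = C
(r5,c2) = A
(r1,c1) = A
(r1,c5) = D
(r2,c2) = E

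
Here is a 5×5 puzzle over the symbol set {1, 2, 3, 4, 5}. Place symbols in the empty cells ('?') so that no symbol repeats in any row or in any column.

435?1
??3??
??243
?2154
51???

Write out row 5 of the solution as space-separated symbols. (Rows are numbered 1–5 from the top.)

5 1 4 3 2

row 1 has {1,3,4,5}; column 4 has {4,5} — only 2 is left for (r1,c4).
row 2 has {3}; column 4 has {2,4,5} — only 1 is left for (r2,c4).
row 3 has {2,3,4}; column 1 has {4,5} — only 1 is left for (r3,c1).
row 3 has {1,2,3,4}; column 2 has {1,2,3} — only 5 is left for (r3,c2).
row 4 has {1,2,4,5}; column 1 has {1,4,5} — only 3 is left for (r4,c1).
row 5 has {1,5}; column 3 has {1,2,3,5} — only 4 is left for (r5,c3).
row 5 has {1,4,5}; column 4 has {1,2,4,5} — only 3 is left for (r5,c4).
row 5 has {1,3,4,5}; column 5 has {1,3,4} — only 2 is left for (r5,c5).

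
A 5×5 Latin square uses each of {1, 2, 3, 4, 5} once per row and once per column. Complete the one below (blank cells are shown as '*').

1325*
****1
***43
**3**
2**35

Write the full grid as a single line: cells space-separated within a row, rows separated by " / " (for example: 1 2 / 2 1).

(r1,c5) = 4
(r2,c4) = 2
(r3,c1) = 5
(r3,c3) = 1
(r4,c1) = 4
(r4,c4) = 1
(r4,c5) = 2
(r5,c3) = 4
(r2,c1) = 3
(r2,c3) = 5
(r3,c2) = 2
(r4,c2) = 5
(r5,c2) = 1
(r2,c2) = 4

1 3 2 5 4 / 3 4 5 2 1 / 5 2 1 4 3 / 4 5 3 1 2 / 2 1 4 3 5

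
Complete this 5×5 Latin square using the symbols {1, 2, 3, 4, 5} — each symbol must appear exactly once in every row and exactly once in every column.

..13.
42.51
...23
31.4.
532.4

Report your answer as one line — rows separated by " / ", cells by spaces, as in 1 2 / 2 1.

2 4 1 3 5 / 4 2 3 5 1 / 1 5 4 2 3 / 3 1 5 4 2 / 5 3 2 1 4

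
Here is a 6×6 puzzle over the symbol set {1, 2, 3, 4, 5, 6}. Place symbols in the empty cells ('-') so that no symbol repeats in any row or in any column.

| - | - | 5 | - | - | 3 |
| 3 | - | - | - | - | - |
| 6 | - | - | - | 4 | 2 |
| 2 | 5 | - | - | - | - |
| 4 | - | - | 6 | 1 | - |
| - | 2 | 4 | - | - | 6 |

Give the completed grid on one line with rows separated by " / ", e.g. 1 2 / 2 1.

1 6 5 4 2 3 / 3 4 6 2 5 1 / 6 1 3 5 4 2 / 2 5 1 3 6 4 / 4 3 2 6 1 5 / 5 2 4 1 3 6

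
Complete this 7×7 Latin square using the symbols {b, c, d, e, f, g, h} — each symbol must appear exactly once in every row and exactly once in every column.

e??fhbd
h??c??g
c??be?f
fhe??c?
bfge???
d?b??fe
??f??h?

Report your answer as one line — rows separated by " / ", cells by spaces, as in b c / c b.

e g c f h b d / h b d c f e g / c d h b e g f / f h e g d c b / b f g e c d h / d c b h g f e / g e f d b h c

(r1,c3) = c
(r2,c3) = d
(r2,c6) = e
(r3,c3) = h
(r4,c7) = b
(r5,c6) = d
(r7,c1) = g
(r7,c4) = d
(r7,c7) = c
(r1,c2) = g
(r2,c2) = b
(r2,c5) = f
(r3,c2) = d
(r3,c6) = g
(r4,c4) = g
(r4,c5) = d
(r5,c5) = c
(r5,c7) = h
(r6,c2) = c
(r6,c4) = h
(r6,c5) = g
(r7,c2) = e
(r7,c5) = b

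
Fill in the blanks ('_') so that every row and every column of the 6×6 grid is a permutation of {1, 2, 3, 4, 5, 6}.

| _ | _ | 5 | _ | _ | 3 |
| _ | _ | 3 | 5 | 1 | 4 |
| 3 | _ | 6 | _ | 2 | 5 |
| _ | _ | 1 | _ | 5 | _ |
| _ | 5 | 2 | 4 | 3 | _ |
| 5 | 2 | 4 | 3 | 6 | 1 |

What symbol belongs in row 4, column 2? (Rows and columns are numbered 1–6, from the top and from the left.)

row 1 has {3,5}; column 5 has {1,2,3,5,6} — only 4 is left for (r1,c5).
row 2 has {1,3,4,5}; column 2 has {2,5} — only 6 is left for (r2,c2).
row 3 has {2,3,5,6}; column 4 has {3,4,5} — only 1 is left for (r3,c4).
row 5 has {2,3,4,5}; column 6 has {1,3,4,5} — only 6 is left for (r5,c6).
row 1 has {3,4,5}; column 2 has {2,5,6} — only 1 is left for (r1,c2).
row 2 has {1,3,4,5,6}; column 1 has {3,5} — only 2 is left for (r2,c1).
row 3 has {1,2,3,5,6}; column 2 has {1,2,5,6} — only 4 is left for (r3,c2).
row 4 has {1,5}; column 2 has {1,2,4,5,6} — only 3 is left for (r4,c2).

3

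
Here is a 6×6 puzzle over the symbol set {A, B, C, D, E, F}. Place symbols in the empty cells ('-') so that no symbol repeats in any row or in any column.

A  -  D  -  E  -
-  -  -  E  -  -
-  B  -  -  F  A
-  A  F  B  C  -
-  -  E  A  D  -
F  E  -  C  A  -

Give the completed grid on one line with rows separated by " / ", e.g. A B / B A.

A C D F E B / C D A E B F / E B C D F A / D A F B C E / B F E A D C / F E B C A D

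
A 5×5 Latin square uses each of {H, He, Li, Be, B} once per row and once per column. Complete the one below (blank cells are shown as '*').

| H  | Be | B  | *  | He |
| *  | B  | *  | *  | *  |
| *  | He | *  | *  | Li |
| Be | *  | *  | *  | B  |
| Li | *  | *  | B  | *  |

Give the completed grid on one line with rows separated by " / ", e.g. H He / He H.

H Be B Li He / He B Li Be H / B He Be H Li / Be Li H He B / Li H He B Be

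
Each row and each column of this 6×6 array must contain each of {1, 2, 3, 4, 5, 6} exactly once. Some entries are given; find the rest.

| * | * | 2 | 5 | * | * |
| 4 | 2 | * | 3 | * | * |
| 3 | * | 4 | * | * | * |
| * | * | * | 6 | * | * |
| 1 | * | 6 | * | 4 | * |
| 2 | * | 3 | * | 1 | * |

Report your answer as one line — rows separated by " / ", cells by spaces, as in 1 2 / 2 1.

(r1,c1) = 6
(r1,c5) = 3
(r4,c1) = 5
(r4,c3) = 1
(r4,c5) = 2
(r5,c4) = 2
(r6,c4) = 4
(r2,c3) = 5
(r2,c5) = 6
(r2,c6) = 1
(r3,c4) = 1
(r3,c5) = 5
(r1,c6) = 4
(r3,c2) = 6
(r3,c6) = 2
(r4,c6) = 3
(r5,c6) = 5
(r6,c2) = 5
(r6,c6) = 6
(r1,c2) = 1
(r4,c2) = 4
(r5,c2) = 3

6 1 2 5 3 4 / 4 2 5 3 6 1 / 3 6 4 1 5 2 / 5 4 1 6 2 3 / 1 3 6 2 4 5 / 2 5 3 4 1 6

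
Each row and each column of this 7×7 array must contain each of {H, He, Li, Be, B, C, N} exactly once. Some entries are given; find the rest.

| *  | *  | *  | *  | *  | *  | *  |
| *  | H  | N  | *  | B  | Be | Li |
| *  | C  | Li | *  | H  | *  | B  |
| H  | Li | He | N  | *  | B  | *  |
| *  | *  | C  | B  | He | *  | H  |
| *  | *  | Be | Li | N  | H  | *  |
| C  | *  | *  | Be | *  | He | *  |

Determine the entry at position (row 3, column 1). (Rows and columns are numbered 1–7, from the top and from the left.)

Be

(r2,c1) = He
(r2,c4) = C
(r3,c4) = He
(r3,c6) = N
(r5,c6) = Li
(r6,c1) = B
(r6,c2) = He
(r6,c7) = C
(r7,c5) = Li
(r7,c7) = N
(r1,c4) = H
(r1,c6) = C
(r3,c1) = Be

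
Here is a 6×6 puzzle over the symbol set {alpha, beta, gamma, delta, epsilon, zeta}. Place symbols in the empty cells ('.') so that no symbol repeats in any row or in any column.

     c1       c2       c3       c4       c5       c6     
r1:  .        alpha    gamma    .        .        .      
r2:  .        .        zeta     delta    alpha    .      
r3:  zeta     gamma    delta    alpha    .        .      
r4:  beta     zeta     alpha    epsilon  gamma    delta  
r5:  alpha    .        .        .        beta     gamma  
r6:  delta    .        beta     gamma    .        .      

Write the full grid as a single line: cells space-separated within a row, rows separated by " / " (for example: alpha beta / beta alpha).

epsilon alpha gamma beta delta zeta / gamma beta zeta delta alpha epsilon / zeta gamma delta alpha epsilon beta / beta zeta alpha epsilon gamma delta / alpha delta epsilon zeta beta gamma / delta epsilon beta gamma zeta alpha

(r1,c1) = epsilon
(r2,c1) = gamma
(r3,c5) = epsilon
(r3,c6) = beta
(r5,c3) = epsilon
(r5,c4) = zeta
(r6,c2) = epsilon
(r6,c5) = zeta
(r6,c6) = alpha
(r1,c4) = beta
(r1,c5) = delta
(r1,c6) = zeta
(r2,c2) = beta
(r2,c6) = epsilon
(r5,c2) = delta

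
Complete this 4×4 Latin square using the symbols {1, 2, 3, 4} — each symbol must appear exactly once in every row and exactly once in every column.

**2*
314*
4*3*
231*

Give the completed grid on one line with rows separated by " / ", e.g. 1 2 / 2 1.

1 4 2 3 / 3 1 4 2 / 4 2 3 1 / 2 3 1 4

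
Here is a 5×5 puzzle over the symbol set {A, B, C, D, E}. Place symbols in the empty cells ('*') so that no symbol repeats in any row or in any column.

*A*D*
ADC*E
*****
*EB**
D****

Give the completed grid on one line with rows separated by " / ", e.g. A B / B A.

(r1,c3) = E
(r2,c4) = B
(r4,c1) = C
(r4,c4) = A
(r4,c5) = D
(r5,c3) = A
(r1,c1) = B
(r1,c5) = C
(r3,c1) = E
(r3,c3) = D
(r3,c4) = C
(r5,c4) = E
(r5,c5) = B
(r3,c2) = B
(r3,c5) = A
(r5,c2) = C

B A E D C / A D C B E / E B D C A / C E B A D / D C A E B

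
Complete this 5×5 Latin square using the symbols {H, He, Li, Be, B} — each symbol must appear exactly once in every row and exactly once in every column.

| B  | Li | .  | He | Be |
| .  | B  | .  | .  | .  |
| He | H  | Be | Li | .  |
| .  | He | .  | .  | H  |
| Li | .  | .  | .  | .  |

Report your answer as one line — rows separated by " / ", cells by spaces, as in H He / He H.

B Li H He Be / H B He Be Li / He H Be Li B / Be He Li B H / Li Be B H He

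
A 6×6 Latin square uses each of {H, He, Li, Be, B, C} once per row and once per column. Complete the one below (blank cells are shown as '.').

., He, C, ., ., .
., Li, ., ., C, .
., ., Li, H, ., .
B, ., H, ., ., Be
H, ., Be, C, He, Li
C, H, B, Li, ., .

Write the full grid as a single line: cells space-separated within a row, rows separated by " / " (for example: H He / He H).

Li He C Be H B / Be Li He B C H / He Be Li H B C / B C H He Li Be / H B Be C He Li / C H B Li Be He

(r2,c3) = He
(r4,c2) = C
(r4,c4) = He
(r4,c5) = Li
(r5,c2) = B
(r6,c5) = Be
(r6,c6) = He
(r2,c1) = Be
(r2,c4) = B
(r2,c6) = H
(r3,c1) = He
(r3,c2) = Be
(r3,c5) = B
(r3,c6) = C
(r1,c1) = Li
(r1,c4) = Be
(r1,c5) = H
(r1,c6) = B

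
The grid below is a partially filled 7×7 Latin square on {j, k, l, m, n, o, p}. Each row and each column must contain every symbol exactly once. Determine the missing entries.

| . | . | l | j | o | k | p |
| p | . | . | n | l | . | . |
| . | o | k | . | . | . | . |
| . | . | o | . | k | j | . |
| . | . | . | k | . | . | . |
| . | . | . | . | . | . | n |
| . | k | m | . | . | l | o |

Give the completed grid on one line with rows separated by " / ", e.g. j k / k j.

m n l j o k p / p m j n l o k / l o k m p n j / n p o l k j m / o j n k m p l / k l p o j m n / j k m p n l o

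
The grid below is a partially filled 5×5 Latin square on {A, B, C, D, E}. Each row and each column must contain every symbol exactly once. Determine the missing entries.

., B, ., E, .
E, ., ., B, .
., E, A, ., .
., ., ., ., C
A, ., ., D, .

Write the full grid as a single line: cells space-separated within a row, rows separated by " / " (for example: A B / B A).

(r3,c4) = C
(r4,c4) = A
(r5,c2) = C
(r4,c2) = D
(r2,c2) = A
(r2,c5) = D
(r3,c5) = B
(r4,c1) = B
(r4,c3) = E
(r5,c3) = B
(r5,c5) = E
(r1,c5) = A
(r2,c3) = C
(r3,c1) = D
(r1,c1) = C
(r1,c3) = D

C B D E A / E A C B D / D E A C B / B D E A C / A C B D E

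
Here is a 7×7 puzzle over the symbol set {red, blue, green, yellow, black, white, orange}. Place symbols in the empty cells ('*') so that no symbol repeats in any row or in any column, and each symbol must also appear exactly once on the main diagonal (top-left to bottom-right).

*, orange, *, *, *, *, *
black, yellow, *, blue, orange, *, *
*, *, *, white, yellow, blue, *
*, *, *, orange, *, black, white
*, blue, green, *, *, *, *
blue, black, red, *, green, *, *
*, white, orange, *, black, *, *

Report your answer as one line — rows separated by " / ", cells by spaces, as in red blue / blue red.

green orange blue red white yellow black / black yellow white blue orange green red / orange red black white yellow blue green / red green yellow orange blue black white / white blue green black red orange yellow / blue black red yellow green white orange / yellow white orange green black red blue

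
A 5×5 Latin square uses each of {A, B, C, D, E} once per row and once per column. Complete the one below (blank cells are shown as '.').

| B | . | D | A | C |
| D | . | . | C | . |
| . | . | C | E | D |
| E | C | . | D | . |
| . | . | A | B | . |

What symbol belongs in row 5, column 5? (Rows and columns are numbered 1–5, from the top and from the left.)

row 1 has {A,B,C,D}; column 2 has {C} — only E is left for (r1,c2).
row 3 has {C,D,E}; column 1 has {B,D,E} — only A is left for (r3,c1).
row 3 has {A,C,D,E}; column 2 has {C,E} — only B is left for (r3,c2).
row 4 has {C,D,E}; column 3 has {A,C,D} — only B is left for (r4,c3).
row 4 has {B,C,D,E}; column 5 has {C,D} — only A is left for (r4,c5).
row 5 has {A,B}; column 1 has {A,B,D,E} — only C is left for (r5,c1).
row 5 has {A,B,C}; column 2 has {B,C,E} — only D is left for (r5,c2).
row 5 has {A,B,C,D}; column 5 has {A,C,D} — only E is left for (r5,c5).

E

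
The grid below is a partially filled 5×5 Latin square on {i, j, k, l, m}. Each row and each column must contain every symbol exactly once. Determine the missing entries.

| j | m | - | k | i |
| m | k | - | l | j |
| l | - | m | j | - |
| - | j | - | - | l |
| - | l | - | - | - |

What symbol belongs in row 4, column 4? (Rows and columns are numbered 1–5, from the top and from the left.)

Cell (r1,c3): row 1 has {i,j,k,m}; column 3 has {m} → l.
Cell (r2,c3): row 2 has {j,k,l,m}; column 3 has {l,m} → i.
Cell (r3,c2): row 3 has {j,l,m}; column 2 has {j,k,l,m} → i.
Cell (r3,c5): row 3 has {i,j,l,m}; column 5 has {i,j,l} → k.
Cell (r4,c3): row 4 has {j,l}; column 3 has {i,l,m} → k.
Cell (r5,c3): row 5 has {l}; column 3 has {i,k,l,m} → j.
Cell (r5,c5): row 5 has {j,l}; column 5 has {i,j,k,l} → m.
Cell (r4,c1): row 4 has {j,k,l}; column 1 has {j,l,m} → i.
Cell (r4,c4): row 4 has {i,j,k,l}; column 4 has {j,k,l} → m.

m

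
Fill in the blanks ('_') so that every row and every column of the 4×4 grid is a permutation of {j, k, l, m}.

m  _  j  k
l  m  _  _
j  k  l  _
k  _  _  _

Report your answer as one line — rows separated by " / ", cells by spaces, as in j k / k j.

At row 1, column 2: row 1 has {j,k,m}; column 2 has {k,m}; that leaves l.
At row 2, column 3: row 2 has {l,m}; column 3 has {j,l}; that leaves k.
At row 2, column 4: row 2 has {k,l,m}; column 4 has {k}; that leaves j.
At row 3, column 4: row 3 has {j,k,l}; column 4 has {j,k}; that leaves m.
At row 4, column 2: row 4 has {k}; column 2 has {k,l,m}; that leaves j.
At row 4, column 3: row 4 has {j,k}; column 3 has {j,k,l}; that leaves m.
At row 4, column 4: row 4 has {j,k,m}; column 4 has {j,k,m}; that leaves l.

m l j k / l m k j / j k l m / k j m l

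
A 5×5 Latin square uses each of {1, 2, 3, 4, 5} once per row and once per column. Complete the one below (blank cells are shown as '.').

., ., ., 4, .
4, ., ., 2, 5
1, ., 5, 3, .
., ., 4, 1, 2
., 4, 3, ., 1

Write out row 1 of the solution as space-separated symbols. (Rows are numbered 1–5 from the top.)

5 1 2 4 3

At row 1, column 5: row 1 has {4}; column 5 has {1,2,5}; that leaves 3.
At row 2, column 3: row 2 has {2,4,5}; column 3 has {3,4,5}; that leaves 1.
At row 3, column 2: row 3 has {1,3,5}; column 2 has {4}; that leaves 2.
At row 3, column 5: row 3 has {1,2,3,5}; column 5 has {1,2,3,5}; that leaves 4.
At row 5, column 4: row 5 has {1,3,4}; column 4 has {1,2,3,4}; that leaves 5.
At row 1, column 3: row 1 has {3,4}; column 3 has {1,3,4,5}; that leaves 2.
At row 2, column 2: row 2 has {1,2,4,5}; column 2 has {2,4}; that leaves 3.
At row 4, column 2: row 4 has {1,2,4}; column 2 has {2,3,4}; that leaves 5.
At row 5, column 1: row 5 has {1,3,4,5}; column 1 has {1,4}; that leaves 2.
At row 1, column 1: row 1 has {2,3,4}; column 1 has {1,2,4}; that leaves 5.
At row 1, column 2: row 1 has {2,3,4,5}; column 2 has {2,3,4,5}; that leaves 1.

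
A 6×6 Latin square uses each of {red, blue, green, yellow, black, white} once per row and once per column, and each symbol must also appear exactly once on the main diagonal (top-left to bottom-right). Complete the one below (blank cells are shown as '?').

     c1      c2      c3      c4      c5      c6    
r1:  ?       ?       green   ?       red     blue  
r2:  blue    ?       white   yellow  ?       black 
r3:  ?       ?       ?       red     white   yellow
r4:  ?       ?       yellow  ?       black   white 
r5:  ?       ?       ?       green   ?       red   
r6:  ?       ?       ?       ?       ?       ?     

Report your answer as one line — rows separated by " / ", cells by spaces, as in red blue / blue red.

white yellow green black red blue / blue red white yellow green black / green blue black red white yellow / red green yellow blue black white / black white blue green yellow red / yellow black red white blue green

(r2,c5) = green
(r4,c4) = blue
(r5,c5) = yellow
(r6,c5) = blue
(r6,c6) = green
(r2,c2) = red
(r3,c3) = black
(r4,c2) = green
(r5,c3) = blue
(r6,c3) = red
(r1,c1) = white
(r1,c4) = black
(r3,c1) = green
(r3,c2) = blue
(r4,c1) = red
(r5,c1) = black
(r5,c2) = white
(r6,c1) = yellow
(r6,c2) = black
(r6,c4) = white
(r1,c2) = yellow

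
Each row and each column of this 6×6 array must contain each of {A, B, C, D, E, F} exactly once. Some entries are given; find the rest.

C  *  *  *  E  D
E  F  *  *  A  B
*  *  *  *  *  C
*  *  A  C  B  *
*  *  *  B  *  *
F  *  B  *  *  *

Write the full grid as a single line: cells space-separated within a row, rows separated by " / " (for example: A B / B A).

C B F A E D / E F C D A B / B A E F D C / D E A C B F / A C D B F E / F D B E C A

(r1,c3): row 1 has {C,D,E}; column 3 has {A,B}, so it must be F.
(r1,c4): row 1 has {C,D,E,F}; column 4 has {B,C}, so it must be A.
(r2,c4): row 2 has {A,B,E,F}; column 4 has {A,B,C}, so it must be D.
(r4,c1): row 4 has {A,B,C}; column 1 has {C,E,F}, so it must be D.
(r4,c2): row 4 has {A,B,C,D}; column 2 has {F}, so it must be E.
(r4,c6): row 4 has {A,B,C,D,E}; column 6 has {B,C,D}, so it must be F.
(r5,c1): row 5 has {B}; column 1 has {C,D,E,F}, so it must be A.
(r5,c6): row 5 has {A,B}; column 6 has {B,C,D,F}, so it must be E.
(r6,c4): row 6 has {B,F}; column 4 has {A,B,C,D}, so it must be E.
(r6,c6): row 6 has {B,E,F}; column 6 has {B,C,D,E,F}, so it must be A.
(r1,c2): row 1 has {A,C,D,E,F}; column 2 has {E,F}, so it must be B.
(r2,c3): row 2 has {A,B,D,E,F}; column 3 has {A,B,F}, so it must be C.
(r3,c1): row 3 has {C}; column 1 has {A,C,D,E,F}, so it must be B.
(r3,c4): row 3 has {B,C}; column 4 has {A,B,C,D,E}, so it must be F.
(r3,c5): row 3 has {B,C,F}; column 5 has {A,B,E}, so it must be D.
(r5,c3): row 5 has {A,B,E}; column 3 has {A,B,C,F}, so it must be D.
(r6,c5): row 6 has {A,B,E,F}; column 5 has {A,B,D,E}, so it must be C.
(r3,c2): row 3 has {B,C,D,F}; column 2 has {B,E,F}, so it must be A.
(r3,c3): row 3 has {A,B,C,D,F}; column 3 has {A,B,C,D,F}, so it must be E.
(r5,c2): row 5 has {A,B,D,E}; column 2 has {A,B,E,F}, so it must be C.
(r5,c5): row 5 has {A,B,C,D,E}; column 5 has {A,B,C,D,E}, so it must be F.
(r6,c2): row 6 has {A,B,C,E,F}; column 2 has {A,B,C,E,F}, so it must be D.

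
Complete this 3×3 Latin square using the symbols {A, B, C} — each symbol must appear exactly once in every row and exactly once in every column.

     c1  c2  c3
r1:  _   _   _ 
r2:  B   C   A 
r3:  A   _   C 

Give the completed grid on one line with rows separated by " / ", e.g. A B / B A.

C A B / B C A / A B C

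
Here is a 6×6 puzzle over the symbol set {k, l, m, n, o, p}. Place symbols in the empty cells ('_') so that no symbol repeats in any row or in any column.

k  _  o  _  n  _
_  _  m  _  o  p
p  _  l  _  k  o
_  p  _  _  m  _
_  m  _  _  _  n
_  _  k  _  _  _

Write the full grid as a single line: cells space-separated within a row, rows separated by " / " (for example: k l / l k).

(r1,c2): row 1 has {k,n,o}; column 2 has {m,p}, so it must be l.
(r1,c6): row 1 has {k,l,n,o}; column 6 has {n,o,p}, so it must be m.
(r3,c2): row 3 has {k,l,o,p}; column 2 has {l,m,p}, so it must be n.
(r3,c4): row 3 has {k,l,n,o,p}; column 4 is empty so far, so it must be m.
(r4,c3): row 4 has {m,p}; column 3 has {k,l,m,o}, so it must be n.
(r5,c3): row 5 has {m,n}; column 3 has {k,l,m,n,o}, so it must be p.
(r5,c5): row 5 has {m,n,p}; column 5 has {k,m,n,o}, so it must be l.
(r6,c2): row 6 has {k}; column 2 has {l,m,n,p}, so it must be o.
(r6,c5): row 6 has {k,o}; column 5 has {k,l,m,n,o}, so it must be p.
(r6,c6): row 6 has {k,o,p}; column 6 has {m,n,o,p}, so it must be l.
(r1,c4): row 1 has {k,l,m,n,o}; column 4 has {m}, so it must be p.
(r2,c2): row 2 has {m,o,p}; column 2 has {l,m,n,o,p}, so it must be k.
(r4,c6): row 4 has {m,n,p}; column 6 has {l,m,n,o,p}, so it must be k.
(r5,c1): row 5 has {l,m,n,p}; column 1 has {k,p}, so it must be o.
(r5,c4): row 5 has {l,m,n,o,p}; column 4 has {m,p}, so it must be k.
(r6,c4): row 6 has {k,l,o,p}; column 4 has {k,m,p}, so it must be n.
(r2,c4): row 2 has {k,m,o,p}; column 4 has {k,m,n,p}, so it must be l.
(r4,c1): row 4 has {k,m,n,p}; column 1 has {k,o,p}, so it must be l.
(r4,c4): row 4 has {k,l,m,n,p}; column 4 has {k,l,m,n,p}, so it must be o.
(r6,c1): row 6 has {k,l,n,o,p}; column 1 has {k,l,o,p}, so it must be m.
(r2,c1): row 2 has {k,l,m,o,p}; column 1 has {k,l,m,o,p}, so it must be n.

k l o p n m / n k m l o p / p n l m k o / l p n o m k / o m p k l n / m o k n p l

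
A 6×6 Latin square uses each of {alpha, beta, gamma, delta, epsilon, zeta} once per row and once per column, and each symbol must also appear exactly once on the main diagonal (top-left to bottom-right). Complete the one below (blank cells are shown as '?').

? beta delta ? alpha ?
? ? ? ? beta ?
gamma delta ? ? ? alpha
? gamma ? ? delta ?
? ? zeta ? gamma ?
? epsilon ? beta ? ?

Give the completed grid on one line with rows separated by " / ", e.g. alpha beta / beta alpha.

epsilon beta delta gamma alpha zeta / delta zeta alpha epsilon beta gamma / gamma delta beta zeta epsilon alpha / zeta gamma epsilon alpha delta beta / beta alpha zeta delta gamma epsilon / alpha epsilon gamma beta zeta delta

Cell (r5,c2): row 5 has {gamma,zeta}; column 2 has {beta,gamma,delta,epsilon} → alpha.
Cell (r6,c5): row 6 has {beta,epsilon}; column 5 has {alpha,beta,gamma,delta} → zeta.
Cell (r6,c6): row 6 has {beta,epsilon,zeta}; column 6 has {alpha}; the diagonal has {gamma} → delta.
Cell (r2,c2): row 2 has {beta}; column 2 has {alpha,beta,gamma,delta,epsilon}; the diagonal has {gamma,delta} → zeta.
Cell (r3,c5): row 3 has {alpha,gamma,delta}; column 5 has {alpha,beta,gamma,delta,zeta} → epsilon.
Cell (r6,c1): row 6 has {beta,delta,epsilon,zeta}; column 1 has {gamma} → alpha.
Cell (r6,c3): row 6 has {alpha,beta,delta,epsilon,zeta}; column 3 has {delta,zeta} → gamma.
Cell (r1,c1): row 1 has {alpha,beta,delta}; column 1 has {alpha,gamma}; the diagonal has {gamma,delta,zeta} → epsilon.
Cell (r2,c1): row 2 has {beta,zeta}; column 1 has {alpha,gamma,epsilon} → delta.
Cell (r3,c3): row 3 has {alpha,gamma,delta,epsilon}; column 3 has {gamma,delta,zeta}; the diagonal has {gamma,delta,epsilon,zeta} → beta.
Cell (r3,c4): row 3 has {alpha,beta,gamma,delta,epsilon}; column 4 has {beta} → zeta.
Cell (r4,c4): row 4 has {gamma,delta}; column 4 has {beta,zeta}; the diagonal has {beta,gamma,delta,epsilon,zeta} → alpha.
Cell (r5,c1): row 5 has {alpha,gamma,zeta}; column 1 has {alpha,gamma,delta,epsilon} → beta.
Cell (r5,c6): row 5 has {alpha,beta,gamma,zeta}; column 6 has {alpha,delta} → epsilon.
Cell (r1,c4): row 1 has {alpha,beta,delta,epsilon}; column 4 has {alpha,beta,zeta} → gamma.
Cell (r1,c6): row 1 has {alpha,beta,gamma,delta,epsilon}; column 6 has {alpha,delta,epsilon} → zeta.
Cell (r2,c4): row 2 has {beta,delta,zeta}; column 4 has {alpha,beta,gamma,zeta} → epsilon.
Cell (r2,c6): row 2 has {beta,delta,epsilon,zeta}; column 6 has {alpha,delta,epsilon,zeta} → gamma.
Cell (r4,c1): row 4 has {alpha,gamma,delta}; column 1 has {alpha,beta,gamma,delta,epsilon} → zeta.
Cell (r4,c3): row 4 has {alpha,gamma,delta,zeta}; column 3 has {beta,gamma,delta,zeta} → epsilon.
Cell (r4,c6): row 4 has {alpha,gamma,delta,epsilon,zeta}; column 6 has {alpha,gamma,delta,epsilon,zeta} → beta.
Cell (r5,c4): row 5 has {alpha,beta,gamma,epsilon,zeta}; column 4 has {alpha,beta,gamma,epsilon,zeta} → delta.
Cell (r2,c3): row 2 has {beta,gamma,delta,epsilon,zeta}; column 3 has {beta,gamma,delta,epsilon,zeta} → alpha.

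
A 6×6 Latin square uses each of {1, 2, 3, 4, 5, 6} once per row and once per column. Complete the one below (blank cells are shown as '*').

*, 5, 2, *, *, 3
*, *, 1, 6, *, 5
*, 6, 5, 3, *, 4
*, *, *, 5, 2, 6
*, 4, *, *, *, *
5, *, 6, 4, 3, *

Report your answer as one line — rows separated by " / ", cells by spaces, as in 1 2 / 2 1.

(r1,c4) = 1
(r2,c5) = 4
(r3,c5) = 1
(r5,c3) = 3
(r5,c4) = 2
(r5,c6) = 1
(r6,c6) = 2
(r1,c5) = 6
(r3,c1) = 2
(r4,c3) = 4
(r5,c1) = 6
(r5,c5) = 5
(r6,c2) = 1
(r1,c1) = 4
(r2,c1) = 3
(r2,c2) = 2
(r4,c1) = 1
(r4,c2) = 3

4 5 2 1 6 3 / 3 2 1 6 4 5 / 2 6 5 3 1 4 / 1 3 4 5 2 6 / 6 4 3 2 5 1 / 5 1 6 4 3 2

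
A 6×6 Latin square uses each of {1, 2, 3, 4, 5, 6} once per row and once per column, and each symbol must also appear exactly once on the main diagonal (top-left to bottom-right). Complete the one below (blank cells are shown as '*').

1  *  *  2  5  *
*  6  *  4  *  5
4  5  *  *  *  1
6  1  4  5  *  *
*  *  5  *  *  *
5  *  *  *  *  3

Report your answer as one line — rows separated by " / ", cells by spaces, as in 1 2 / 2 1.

At row 3, column 3: row 3 has {1,4,5}; column 3 has {4,5}; the diagonal has {1,3,5,6}; that leaves 2.
At row 4, column 6: row 4 has {1,4,5,6}; column 6 has {1,3,5}; that leaves 2.
At row 5, column 5: row 5 has {5}; column 5 has {5}; the diagonal has {1,2,3,5,6}; that leaves 4.
At row 5, column 6: row 5 has {4,5}; column 6 has {1,2,3,5}; that leaves 6.
At row 1, column 6: row 1 has {1,2,5}; column 6 has {1,2,3,5,6}; that leaves 4.
At row 4, column 5: row 4 has {1,2,4,5,6}; column 5 has {4,5}; that leaves 3.
At row 1, column 2: row 1 has {1,2,4,5}; column 2 has {1,5,6}; that leaves 3.
At row 1, column 3: row 1 has {1,2,3,4,5}; column 3 has {2,4,5}; that leaves 6.
At row 3, column 5: row 3 has {1,2,4,5}; column 5 has {3,4,5}; that leaves 6.
At row 5, column 2: row 5 has {4,5,6}; column 2 has {1,3,5,6}; that leaves 2.
At row 6, column 2: row 6 has {3,5}; column 2 has {1,2,3,5,6}; that leaves 4.
At row 6, column 3: row 6 has {3,4,5}; column 3 has {2,4,5,6}; that leaves 1.
At row 6, column 4: row 6 has {1,3,4,5}; column 4 has {2,4,5}; that leaves 6.
At row 6, column 5: row 6 has {1,3,4,5,6}; column 5 has {3,4,5,6}; that leaves 2.
At row 2, column 3: row 2 has {4,5,6}; column 3 has {1,2,4,5,6}; that leaves 3.
At row 2, column 5: row 2 has {3,4,5,6}; column 5 has {2,3,4,5,6}; that leaves 1.
At row 3, column 4: row 3 has {1,2,4,5,6}; column 4 has {2,4,5,6}; that leaves 3.
At row 5, column 1: row 5 has {2,4,5,6}; column 1 has {1,4,5,6}; that leaves 3.
At row 5, column 4: row 5 has {2,3,4,5,6}; column 4 has {2,3,4,5,6}; that leaves 1.
At row 2, column 1: row 2 has {1,3,4,5,6}; column 1 has {1,3,4,5,6}; that leaves 2.

1 3 6 2 5 4 / 2 6 3 4 1 5 / 4 5 2 3 6 1 / 6 1 4 5 3 2 / 3 2 5 1 4 6 / 5 4 1 6 2 3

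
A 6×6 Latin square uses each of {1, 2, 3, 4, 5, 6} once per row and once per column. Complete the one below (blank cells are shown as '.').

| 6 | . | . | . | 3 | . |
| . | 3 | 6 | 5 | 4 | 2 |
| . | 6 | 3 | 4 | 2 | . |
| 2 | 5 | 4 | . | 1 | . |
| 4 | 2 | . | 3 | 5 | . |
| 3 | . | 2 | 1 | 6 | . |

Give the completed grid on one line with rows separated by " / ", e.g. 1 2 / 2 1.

(r1,c4) = 2
(r2,c1) = 1
(r3,c1) = 5
(r3,c6) = 1
(r4,c4) = 6
(r4,c6) = 3
(r5,c3) = 1
(r5,c6) = 6
(r6,c2) = 4
(r6,c6) = 5
(r1,c2) = 1
(r1,c3) = 5
(r1,c6) = 4

6 1 5 2 3 4 / 1 3 6 5 4 2 / 5 6 3 4 2 1 / 2 5 4 6 1 3 / 4 2 1 3 5 6 / 3 4 2 1 6 5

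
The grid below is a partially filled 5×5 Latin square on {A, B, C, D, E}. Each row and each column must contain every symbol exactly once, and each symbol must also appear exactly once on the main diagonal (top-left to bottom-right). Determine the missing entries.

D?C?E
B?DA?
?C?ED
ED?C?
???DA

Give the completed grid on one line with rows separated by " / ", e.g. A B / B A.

D A C B E / B E D A C / A C B E D / E D A C B / C B E D A

Cell (r1,c4): row 1 has {C,D,E}; column 4 has {A,C,D,E} → B.
Cell (r2,c2): row 2 has {A,B,D}; column 2 has {C,D}; the diagonal has {A,C,D} → E.
Cell (r2,c5): row 2 has {A,B,D,E}; column 5 has {A,D,E} → C.
Cell (r3,c1): row 3 has {C,D,E}; column 1 has {B,D,E} → A.
Cell (r3,c3): row 3 has {A,C,D,E}; column 3 has {C,D}; the diagonal has {A,C,D,E} → B.
Cell (r4,c3): row 4 has {C,D,E}; column 3 has {B,C,D} → A.
Cell (r4,c5): row 4 has {A,C,D,E}; column 5 has {A,C,D,E} → B.
Cell (r5,c1): row 5 has {A,D}; column 1 has {A,B,D,E} → C.
Cell (r5,c2): row 5 has {A,C,D}; column 2 has {C,D,E} → B.
Cell (r5,c3): row 5 has {A,B,C,D}; column 3 has {A,B,C,D} → E.
Cell (r1,c2): row 1 has {B,C,D,E}; column 2 has {B,C,D,E} → A.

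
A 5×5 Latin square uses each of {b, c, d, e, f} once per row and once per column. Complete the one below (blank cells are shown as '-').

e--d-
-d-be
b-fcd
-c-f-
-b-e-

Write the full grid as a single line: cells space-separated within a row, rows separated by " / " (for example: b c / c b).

Cell (r1,c2): row 1 has {d,e}; column 2 has {b,c,d} → f.
Cell (r2,c3): row 2 has {b,d,e}; column 3 has {f} → c.
Cell (r3,c2): row 3 has {b,c,d,f}; column 2 has {b,c,d,f} → e.
Cell (r4,c1): row 4 has {c,f}; column 1 has {b,e} → d.
Cell (r4,c5): row 4 has {c,d,f}; column 5 has {d,e} → b.
Cell (r5,c3): row 5 has {b,e}; column 3 has {c,f} → d.
Cell (r1,c3): row 1 has {d,e,f}; column 3 has {c,d,f} → b.
Cell (r1,c5): row 1 has {b,d,e,f}; column 5 has {b,d,e} → c.
Cell (r2,c1): row 2 has {b,c,d,e}; column 1 has {b,d,e} → f.
Cell (r4,c3): row 4 has {b,c,d,f}; column 3 has {b,c,d,f} → e.
Cell (r5,c1): row 5 has {b,d,e}; column 1 has {b,d,e,f} → c.
Cell (r5,c5): row 5 has {b,c,d,e}; column 5 has {b,c,d,e} → f.

e f b d c / f d c b e / b e f c d / d c e f b / c b d e f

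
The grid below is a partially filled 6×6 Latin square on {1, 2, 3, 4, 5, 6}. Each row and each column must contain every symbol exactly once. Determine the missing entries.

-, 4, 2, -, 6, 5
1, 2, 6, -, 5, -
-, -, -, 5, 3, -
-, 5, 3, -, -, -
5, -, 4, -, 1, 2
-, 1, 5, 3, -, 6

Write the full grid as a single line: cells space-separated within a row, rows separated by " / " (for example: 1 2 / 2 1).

Cell (r1,c1): row 1 has {2,4,5,6}; column 1 has {1,5} → 3.
Cell (r1,c4): row 1 has {2,3,4,5,6}; column 4 has {3,5} → 1.
Cell (r2,c4): row 2 has {1,2,5,6}; column 4 has {1,3,5} → 4.
Cell (r2,c6): row 2 has {1,2,4,5,6}; column 6 has {2,5,6} → 3.
Cell (r3,c2): row 3 has {3,5}; column 2 has {1,2,4,5} → 6.
Cell (r3,c3): row 3 has {3,5,6}; column 3 has {2,3,4,5,6} → 1.
Cell (r3,c6): row 3 has {1,3,5,6}; column 6 has {2,3,5,6} → 4.
Cell (r4,c6): row 4 has {3,5}; column 6 has {2,3,4,5,6} → 1.
Cell (r5,c2): row 5 has {1,2,4,5}; column 2 has {1,2,4,5,6} → 3.
Cell (r5,c4): row 5 has {1,2,3,4,5}; column 4 has {1,3,4,5} → 6.
Cell (r3,c1): row 3 has {1,3,4,5,6}; column 1 has {1,3,5} → 2.
Cell (r4,c4): row 4 has {1,3,5}; column 4 has {1,3,4,5,6} → 2.
Cell (r4,c5): row 4 has {1,2,3,5}; column 5 has {1,3,5,6} → 4.
Cell (r6,c1): row 6 has {1,3,5,6}; column 1 has {1,2,3,5} → 4.
Cell (r6,c5): row 6 has {1,3,4,5,6}; column 5 has {1,3,4,5,6} → 2.
Cell (r4,c1): row 4 has {1,2,3,4,5}; column 1 has {1,2,3,4,5} → 6.

3 4 2 1 6 5 / 1 2 6 4 5 3 / 2 6 1 5 3 4 / 6 5 3 2 4 1 / 5 3 4 6 1 2 / 4 1 5 3 2 6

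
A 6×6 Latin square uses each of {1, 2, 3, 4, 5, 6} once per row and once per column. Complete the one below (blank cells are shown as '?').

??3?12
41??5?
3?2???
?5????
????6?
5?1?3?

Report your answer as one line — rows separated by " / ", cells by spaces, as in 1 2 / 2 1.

6 4 3 5 1 2 / 4 1 6 2 5 3 / 3 6 2 1 4 5 / 1 5 4 3 2 6 / 2 3 5 4 6 1 / 5 2 1 6 3 4

(r1,c1) = 6
(r1,c2) = 4
(r1,c4) = 5
(r2,c3) = 6
(r2,c6) = 3
(r3,c2) = 6
(r3,c5) = 4
(r4,c3) = 4
(r4,c5) = 2
(r5,c3) = 5
(r6,c2) = 2
(r2,c4) = 2
(r3,c4) = 1
(r3,c6) = 5
(r4,c1) = 1
(r4,c6) = 6
(r5,c1) = 2
(r5,c2) = 3
(r5,c4) = 4
(r5,c6) = 1
(r6,c4) = 6
(r6,c6) = 4
(r4,c4) = 3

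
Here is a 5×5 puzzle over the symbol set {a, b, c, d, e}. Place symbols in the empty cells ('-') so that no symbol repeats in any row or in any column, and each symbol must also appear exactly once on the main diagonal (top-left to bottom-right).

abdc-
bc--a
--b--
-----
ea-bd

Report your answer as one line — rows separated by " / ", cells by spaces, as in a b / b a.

row 1 has {a,b,c,d}; column 5 has {a,d} — only e is left for (r1,c5).
row 2 has {a,b,c}; column 3 has {b,d} — only e is left for (r2,c3).
row 2 has {a,b,c,e}; column 4 has {b,c} — only d is left for (r2,c4).
row 3 has {b}; column 5 has {a,d,e} — only c is left for (r3,c5).
row 4 is empty so far; column 4 has {b,c,d}; the diagonal has {a,b,c,d} — only e is left for (r4,c4).
row 4 has {e}; column 5 has {a,c,d,e} — only b is left for (r4,c5).
row 5 has {a,b,d,e}; column 3 has {b,d,e} — only c is left for (r5,c3).
row 3 has {b,c}; column 1 has {a,b,e} — only d is left for (r3,c1).
row 3 has {b,c,d}; column 2 has {a,b,c} — only e is left for (r3,c2).
row 3 has {b,c,d,e}; column 4 has {b,c,d,e} — only a is left for (r3,c4).
row 4 has {b,e}; column 1 has {a,b,d,e} — only c is left for (r4,c1).
row 4 has {b,c,e}; column 2 has {a,b,c,e} — only d is left for (r4,c2).
row 4 has {b,c,d,e}; column 3 has {b,c,d,e} — only a is left for (r4,c3).

a b d c e / b c e d a / d e b a c / c d a e b / e a c b d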